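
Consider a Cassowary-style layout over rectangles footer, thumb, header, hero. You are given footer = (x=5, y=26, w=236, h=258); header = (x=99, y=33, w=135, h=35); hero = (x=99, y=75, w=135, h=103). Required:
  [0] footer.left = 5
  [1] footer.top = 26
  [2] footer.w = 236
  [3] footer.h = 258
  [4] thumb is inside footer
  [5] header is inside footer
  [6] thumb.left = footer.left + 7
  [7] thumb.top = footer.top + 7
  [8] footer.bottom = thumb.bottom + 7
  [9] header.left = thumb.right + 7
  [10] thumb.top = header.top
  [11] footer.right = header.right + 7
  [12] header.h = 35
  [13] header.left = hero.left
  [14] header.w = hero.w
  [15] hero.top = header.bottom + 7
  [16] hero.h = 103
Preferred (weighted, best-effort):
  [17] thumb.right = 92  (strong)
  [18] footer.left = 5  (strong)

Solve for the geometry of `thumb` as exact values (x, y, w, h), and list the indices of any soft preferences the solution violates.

1. thumb.x = 12  [thumb.left = footer.left + 7]
2. thumb.y = 33  [thumb.top = footer.top + 7]
3. thumb.h = 244  [footer.bottom = thumb.bottom + 7]
4. thumb.w = 80  [header.left = thumb.right + 7]

thumb = (x=12, y=33, w=80, h=244)
violated soft preferences: none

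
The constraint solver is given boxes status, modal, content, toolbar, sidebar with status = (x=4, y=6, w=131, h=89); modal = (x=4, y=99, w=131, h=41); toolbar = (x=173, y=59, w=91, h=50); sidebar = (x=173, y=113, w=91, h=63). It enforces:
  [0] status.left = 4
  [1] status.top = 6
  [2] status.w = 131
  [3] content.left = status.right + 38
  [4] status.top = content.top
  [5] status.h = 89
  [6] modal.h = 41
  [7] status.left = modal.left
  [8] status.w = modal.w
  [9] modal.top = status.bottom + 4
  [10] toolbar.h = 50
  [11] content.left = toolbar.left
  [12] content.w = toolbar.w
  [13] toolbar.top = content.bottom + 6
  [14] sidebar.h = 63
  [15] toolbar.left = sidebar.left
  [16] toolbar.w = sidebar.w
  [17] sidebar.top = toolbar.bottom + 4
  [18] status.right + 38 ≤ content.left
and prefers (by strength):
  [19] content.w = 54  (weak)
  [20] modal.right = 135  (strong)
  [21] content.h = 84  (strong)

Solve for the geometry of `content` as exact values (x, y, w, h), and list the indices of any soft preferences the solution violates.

content = (x=173, y=6, w=91, h=47)
violated soft preferences: 19, 21

1. content.x = 173  [content.left = status.right + 38]
2. content.y = 6  [status.top = content.top]
3. content.w = 91  [content.w = toolbar.w]
4. content.h = 47  [toolbar.top = content.bottom + 6]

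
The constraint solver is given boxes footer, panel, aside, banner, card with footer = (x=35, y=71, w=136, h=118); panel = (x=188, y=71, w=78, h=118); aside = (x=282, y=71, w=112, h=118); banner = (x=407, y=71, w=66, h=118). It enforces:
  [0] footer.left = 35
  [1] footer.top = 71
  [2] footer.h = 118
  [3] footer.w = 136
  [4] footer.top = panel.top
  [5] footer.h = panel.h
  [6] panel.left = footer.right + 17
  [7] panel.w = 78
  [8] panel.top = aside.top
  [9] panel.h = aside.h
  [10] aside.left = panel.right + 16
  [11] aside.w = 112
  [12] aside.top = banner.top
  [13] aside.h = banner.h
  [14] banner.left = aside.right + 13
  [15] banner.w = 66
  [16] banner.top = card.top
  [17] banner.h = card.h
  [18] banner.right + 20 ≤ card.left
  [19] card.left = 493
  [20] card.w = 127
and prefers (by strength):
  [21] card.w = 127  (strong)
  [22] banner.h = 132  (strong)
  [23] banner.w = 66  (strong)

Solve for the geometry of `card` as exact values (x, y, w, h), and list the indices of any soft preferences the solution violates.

card = (x=493, y=71, w=127, h=118)
violated soft preferences: 22

1. card.y = 71  [banner.top = card.top]
2. card.h = 118  [banner.h = card.h]
3. card.x = 493  [card.left = 493]
4. card.w = 127  [card.w = 127]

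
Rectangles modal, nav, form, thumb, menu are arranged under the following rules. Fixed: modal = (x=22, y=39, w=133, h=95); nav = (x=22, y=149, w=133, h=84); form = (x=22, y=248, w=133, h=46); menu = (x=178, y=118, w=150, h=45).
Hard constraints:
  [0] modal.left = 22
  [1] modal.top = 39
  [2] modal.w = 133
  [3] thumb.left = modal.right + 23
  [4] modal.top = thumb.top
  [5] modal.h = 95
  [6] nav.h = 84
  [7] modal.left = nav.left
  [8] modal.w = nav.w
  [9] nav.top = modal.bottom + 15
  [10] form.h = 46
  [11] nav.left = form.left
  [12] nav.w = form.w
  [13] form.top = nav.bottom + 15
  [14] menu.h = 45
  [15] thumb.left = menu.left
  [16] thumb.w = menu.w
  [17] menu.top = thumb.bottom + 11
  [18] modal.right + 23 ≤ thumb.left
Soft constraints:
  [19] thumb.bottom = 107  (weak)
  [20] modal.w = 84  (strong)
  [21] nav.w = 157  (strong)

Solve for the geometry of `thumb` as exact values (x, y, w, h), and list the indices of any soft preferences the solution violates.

1. thumb.x = 178  [thumb.left = modal.right + 23]
2. thumb.y = 39  [modal.top = thumb.top]
3. thumb.w = 150  [thumb.w = menu.w]
4. thumb.h = 68  [menu.top = thumb.bottom + 11]

thumb = (x=178, y=39, w=150, h=68)
violated soft preferences: 20, 21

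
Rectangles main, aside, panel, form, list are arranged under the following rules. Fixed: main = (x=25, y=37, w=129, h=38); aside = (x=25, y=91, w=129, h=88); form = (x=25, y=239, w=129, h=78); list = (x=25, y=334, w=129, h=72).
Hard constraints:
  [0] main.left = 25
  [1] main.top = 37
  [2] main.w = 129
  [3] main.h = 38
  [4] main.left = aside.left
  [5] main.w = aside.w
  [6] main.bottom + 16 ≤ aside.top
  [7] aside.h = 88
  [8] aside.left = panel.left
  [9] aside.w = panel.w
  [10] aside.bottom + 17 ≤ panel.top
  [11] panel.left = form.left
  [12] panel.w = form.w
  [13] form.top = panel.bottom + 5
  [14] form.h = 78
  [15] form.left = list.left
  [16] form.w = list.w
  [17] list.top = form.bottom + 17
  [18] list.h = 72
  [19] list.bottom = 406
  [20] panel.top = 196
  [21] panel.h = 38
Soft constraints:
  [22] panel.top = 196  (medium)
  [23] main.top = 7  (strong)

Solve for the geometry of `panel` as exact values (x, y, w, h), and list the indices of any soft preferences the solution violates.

1. panel.x = 25  [aside.left = panel.left]
2. panel.w = 129  [aside.w = panel.w]
3. panel.y = 196  [panel.top = 196]
4. panel.h = 38  [panel.h = 38]

panel = (x=25, y=196, w=129, h=38)
violated soft preferences: 23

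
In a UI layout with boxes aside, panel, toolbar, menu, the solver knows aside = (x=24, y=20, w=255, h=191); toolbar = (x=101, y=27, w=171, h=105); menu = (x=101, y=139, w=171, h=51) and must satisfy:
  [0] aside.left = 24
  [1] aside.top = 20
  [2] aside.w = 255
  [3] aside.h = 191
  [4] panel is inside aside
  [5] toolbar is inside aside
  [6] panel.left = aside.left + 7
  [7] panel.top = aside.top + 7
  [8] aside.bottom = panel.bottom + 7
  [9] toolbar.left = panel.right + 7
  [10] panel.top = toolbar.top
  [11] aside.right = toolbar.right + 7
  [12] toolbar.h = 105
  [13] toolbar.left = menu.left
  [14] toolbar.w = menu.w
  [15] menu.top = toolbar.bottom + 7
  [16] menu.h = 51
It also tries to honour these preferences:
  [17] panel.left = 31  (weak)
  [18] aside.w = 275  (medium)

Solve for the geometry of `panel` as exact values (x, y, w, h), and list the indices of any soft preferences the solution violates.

panel = (x=31, y=27, w=63, h=177)
violated soft preferences: 18

1. panel.x = 31  [panel.left = aside.left + 7]
2. panel.y = 27  [panel.top = aside.top + 7]
3. panel.h = 177  [aside.bottom = panel.bottom + 7]
4. panel.w = 63  [toolbar.left = panel.right + 7]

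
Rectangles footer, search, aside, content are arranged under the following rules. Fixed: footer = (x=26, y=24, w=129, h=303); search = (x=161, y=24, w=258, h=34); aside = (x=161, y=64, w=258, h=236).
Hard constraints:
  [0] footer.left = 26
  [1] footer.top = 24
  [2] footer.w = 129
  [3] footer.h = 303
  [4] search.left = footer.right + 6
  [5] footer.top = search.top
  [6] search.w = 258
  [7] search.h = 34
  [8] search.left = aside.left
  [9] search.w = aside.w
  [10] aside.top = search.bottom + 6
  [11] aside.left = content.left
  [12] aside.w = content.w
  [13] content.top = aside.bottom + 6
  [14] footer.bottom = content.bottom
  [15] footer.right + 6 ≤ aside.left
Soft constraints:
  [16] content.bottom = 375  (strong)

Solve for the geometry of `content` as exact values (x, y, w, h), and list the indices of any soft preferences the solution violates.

content = (x=161, y=306, w=258, h=21)
violated soft preferences: 16

1. content.x = 161  [aside.left = content.left]
2. content.w = 258  [aside.w = content.w]
3. content.y = 306  [content.top = aside.bottom + 6]
4. content.h = 21  [footer.bottom = content.bottom]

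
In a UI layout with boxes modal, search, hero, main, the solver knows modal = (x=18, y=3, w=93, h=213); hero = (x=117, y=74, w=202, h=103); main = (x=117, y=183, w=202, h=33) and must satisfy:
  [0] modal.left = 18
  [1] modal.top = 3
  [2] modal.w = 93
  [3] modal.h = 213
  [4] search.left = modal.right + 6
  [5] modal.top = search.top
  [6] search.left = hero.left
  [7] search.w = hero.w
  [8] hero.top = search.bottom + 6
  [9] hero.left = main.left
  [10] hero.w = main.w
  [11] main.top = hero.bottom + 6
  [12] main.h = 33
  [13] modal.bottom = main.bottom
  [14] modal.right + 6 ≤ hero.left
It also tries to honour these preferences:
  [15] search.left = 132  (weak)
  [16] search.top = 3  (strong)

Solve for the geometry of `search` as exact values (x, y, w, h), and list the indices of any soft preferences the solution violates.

1. search.x = 117  [search.left = modal.right + 6]
2. search.y = 3  [modal.top = search.top]
3. search.w = 202  [search.w = hero.w]
4. search.h = 65  [hero.top = search.bottom + 6]

search = (x=117, y=3, w=202, h=65)
violated soft preferences: 15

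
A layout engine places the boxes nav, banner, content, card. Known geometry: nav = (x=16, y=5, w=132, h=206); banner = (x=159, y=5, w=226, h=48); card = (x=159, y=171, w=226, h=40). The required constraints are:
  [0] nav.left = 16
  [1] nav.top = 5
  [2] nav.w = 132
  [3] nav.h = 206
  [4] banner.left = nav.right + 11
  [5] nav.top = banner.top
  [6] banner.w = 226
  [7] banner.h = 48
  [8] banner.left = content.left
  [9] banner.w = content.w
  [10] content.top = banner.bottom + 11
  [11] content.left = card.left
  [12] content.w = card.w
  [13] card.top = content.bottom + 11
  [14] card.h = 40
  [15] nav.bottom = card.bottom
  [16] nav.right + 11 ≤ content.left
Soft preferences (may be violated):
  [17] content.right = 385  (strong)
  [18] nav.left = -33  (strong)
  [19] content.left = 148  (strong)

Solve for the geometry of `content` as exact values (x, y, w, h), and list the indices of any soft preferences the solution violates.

content = (x=159, y=64, w=226, h=96)
violated soft preferences: 18, 19

1. content.x = 159  [banner.left = content.left]
2. content.w = 226  [banner.w = content.w]
3. content.y = 64  [content.top = banner.bottom + 11]
4. content.h = 96  [card.top = content.bottom + 11]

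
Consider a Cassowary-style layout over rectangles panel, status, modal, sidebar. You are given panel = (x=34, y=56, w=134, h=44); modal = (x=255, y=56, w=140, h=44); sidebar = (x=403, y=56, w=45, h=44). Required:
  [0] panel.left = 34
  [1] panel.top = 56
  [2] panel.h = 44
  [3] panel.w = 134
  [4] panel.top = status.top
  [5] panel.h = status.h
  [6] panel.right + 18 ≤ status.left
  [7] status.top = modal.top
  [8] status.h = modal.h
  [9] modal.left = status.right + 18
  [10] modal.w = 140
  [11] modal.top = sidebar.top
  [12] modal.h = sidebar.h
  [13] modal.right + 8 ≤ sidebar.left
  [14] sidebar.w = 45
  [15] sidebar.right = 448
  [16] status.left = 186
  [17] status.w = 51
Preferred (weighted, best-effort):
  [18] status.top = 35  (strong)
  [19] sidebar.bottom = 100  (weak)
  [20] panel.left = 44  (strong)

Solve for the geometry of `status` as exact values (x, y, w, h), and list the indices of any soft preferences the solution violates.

status = (x=186, y=56, w=51, h=44)
violated soft preferences: 18, 20

1. status.y = 56  [panel.top = status.top]
2. status.h = 44  [panel.h = status.h]
3. status.x = 186  [status.left = 186]
4. status.w = 51  [status.w = 51]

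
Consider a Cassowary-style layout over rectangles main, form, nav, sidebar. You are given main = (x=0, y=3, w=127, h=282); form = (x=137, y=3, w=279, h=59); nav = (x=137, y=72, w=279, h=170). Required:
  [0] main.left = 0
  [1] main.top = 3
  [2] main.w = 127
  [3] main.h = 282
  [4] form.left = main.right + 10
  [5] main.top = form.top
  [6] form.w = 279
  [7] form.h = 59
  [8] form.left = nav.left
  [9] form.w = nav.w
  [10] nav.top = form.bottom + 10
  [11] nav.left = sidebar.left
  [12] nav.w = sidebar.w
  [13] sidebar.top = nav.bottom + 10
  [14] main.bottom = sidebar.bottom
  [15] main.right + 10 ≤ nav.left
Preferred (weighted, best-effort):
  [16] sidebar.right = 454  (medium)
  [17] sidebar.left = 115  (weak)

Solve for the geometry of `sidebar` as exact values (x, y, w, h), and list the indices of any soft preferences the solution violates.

sidebar = (x=137, y=252, w=279, h=33)
violated soft preferences: 16, 17

1. sidebar.x = 137  [nav.left = sidebar.left]
2. sidebar.w = 279  [nav.w = sidebar.w]
3. sidebar.y = 252  [sidebar.top = nav.bottom + 10]
4. sidebar.h = 33  [main.bottom = sidebar.bottom]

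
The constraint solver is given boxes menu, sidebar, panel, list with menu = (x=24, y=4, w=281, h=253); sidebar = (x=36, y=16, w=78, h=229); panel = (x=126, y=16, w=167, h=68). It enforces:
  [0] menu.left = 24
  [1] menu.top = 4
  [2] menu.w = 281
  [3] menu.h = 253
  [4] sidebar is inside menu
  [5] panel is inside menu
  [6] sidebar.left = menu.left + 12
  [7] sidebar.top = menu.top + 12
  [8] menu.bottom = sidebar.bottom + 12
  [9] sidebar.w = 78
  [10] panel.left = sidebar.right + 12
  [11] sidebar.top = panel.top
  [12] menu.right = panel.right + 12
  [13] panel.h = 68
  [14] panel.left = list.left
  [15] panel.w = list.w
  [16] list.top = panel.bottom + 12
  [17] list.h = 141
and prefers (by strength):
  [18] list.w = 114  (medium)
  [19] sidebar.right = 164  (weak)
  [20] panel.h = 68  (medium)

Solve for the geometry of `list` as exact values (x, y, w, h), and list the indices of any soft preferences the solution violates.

1. list.x = 126  [panel.left = list.left]
2. list.w = 167  [panel.w = list.w]
3. list.y = 96  [list.top = panel.bottom + 12]
4. list.h = 141  [list.h = 141]

list = (x=126, y=96, w=167, h=141)
violated soft preferences: 18, 19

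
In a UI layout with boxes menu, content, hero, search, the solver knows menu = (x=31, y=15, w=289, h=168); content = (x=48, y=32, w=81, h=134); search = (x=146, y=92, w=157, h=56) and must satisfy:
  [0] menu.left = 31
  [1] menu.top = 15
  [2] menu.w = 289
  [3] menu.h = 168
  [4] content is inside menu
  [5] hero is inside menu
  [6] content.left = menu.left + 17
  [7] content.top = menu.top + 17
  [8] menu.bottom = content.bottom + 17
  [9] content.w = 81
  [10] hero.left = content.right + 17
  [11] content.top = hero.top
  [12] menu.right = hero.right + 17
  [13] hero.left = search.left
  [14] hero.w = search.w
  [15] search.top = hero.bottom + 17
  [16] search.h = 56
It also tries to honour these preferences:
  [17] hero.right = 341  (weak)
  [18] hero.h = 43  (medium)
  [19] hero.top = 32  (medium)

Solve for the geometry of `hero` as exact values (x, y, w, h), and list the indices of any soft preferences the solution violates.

1. hero.x = 146  [hero.left = content.right + 17]
2. hero.y = 32  [content.top = hero.top]
3. hero.w = 157  [menu.right = hero.right + 17]
4. hero.h = 43  [search.top = hero.bottom + 17]

hero = (x=146, y=32, w=157, h=43)
violated soft preferences: 17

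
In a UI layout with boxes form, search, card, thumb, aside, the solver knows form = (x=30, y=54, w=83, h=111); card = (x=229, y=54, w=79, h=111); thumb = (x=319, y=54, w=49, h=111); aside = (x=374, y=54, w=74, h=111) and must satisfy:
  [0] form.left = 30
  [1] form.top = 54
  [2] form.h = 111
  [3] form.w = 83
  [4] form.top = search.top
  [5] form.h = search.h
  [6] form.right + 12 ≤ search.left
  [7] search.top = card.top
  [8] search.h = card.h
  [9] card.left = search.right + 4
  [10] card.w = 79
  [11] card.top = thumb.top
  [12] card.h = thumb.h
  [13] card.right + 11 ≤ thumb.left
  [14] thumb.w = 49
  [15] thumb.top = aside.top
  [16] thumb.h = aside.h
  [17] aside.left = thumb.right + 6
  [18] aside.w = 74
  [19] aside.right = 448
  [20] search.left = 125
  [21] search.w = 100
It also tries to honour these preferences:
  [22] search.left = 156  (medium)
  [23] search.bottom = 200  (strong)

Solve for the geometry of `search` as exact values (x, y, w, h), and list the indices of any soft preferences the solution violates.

search = (x=125, y=54, w=100, h=111)
violated soft preferences: 22, 23

1. search.y = 54  [form.top = search.top]
2. search.h = 111  [form.h = search.h]
3. search.x = 125  [search.left = 125]
4. search.w = 100  [search.w = 100]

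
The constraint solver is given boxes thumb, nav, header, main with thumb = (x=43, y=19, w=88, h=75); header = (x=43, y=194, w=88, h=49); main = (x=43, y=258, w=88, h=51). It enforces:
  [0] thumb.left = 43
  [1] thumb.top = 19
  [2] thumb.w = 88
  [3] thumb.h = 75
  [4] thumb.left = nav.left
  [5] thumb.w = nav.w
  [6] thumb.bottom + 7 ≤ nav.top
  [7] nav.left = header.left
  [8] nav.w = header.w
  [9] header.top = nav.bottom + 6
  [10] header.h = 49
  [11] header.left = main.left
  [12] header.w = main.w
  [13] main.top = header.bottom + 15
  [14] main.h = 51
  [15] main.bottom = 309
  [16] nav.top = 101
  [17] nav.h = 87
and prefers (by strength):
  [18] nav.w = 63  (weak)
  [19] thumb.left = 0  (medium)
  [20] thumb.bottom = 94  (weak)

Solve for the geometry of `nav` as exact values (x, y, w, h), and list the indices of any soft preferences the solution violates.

nav = (x=43, y=101, w=88, h=87)
violated soft preferences: 18, 19

1. nav.x = 43  [thumb.left = nav.left]
2. nav.w = 88  [thumb.w = nav.w]
3. nav.y = 101  [nav.top = 101]
4. nav.h = 87  [nav.h = 87]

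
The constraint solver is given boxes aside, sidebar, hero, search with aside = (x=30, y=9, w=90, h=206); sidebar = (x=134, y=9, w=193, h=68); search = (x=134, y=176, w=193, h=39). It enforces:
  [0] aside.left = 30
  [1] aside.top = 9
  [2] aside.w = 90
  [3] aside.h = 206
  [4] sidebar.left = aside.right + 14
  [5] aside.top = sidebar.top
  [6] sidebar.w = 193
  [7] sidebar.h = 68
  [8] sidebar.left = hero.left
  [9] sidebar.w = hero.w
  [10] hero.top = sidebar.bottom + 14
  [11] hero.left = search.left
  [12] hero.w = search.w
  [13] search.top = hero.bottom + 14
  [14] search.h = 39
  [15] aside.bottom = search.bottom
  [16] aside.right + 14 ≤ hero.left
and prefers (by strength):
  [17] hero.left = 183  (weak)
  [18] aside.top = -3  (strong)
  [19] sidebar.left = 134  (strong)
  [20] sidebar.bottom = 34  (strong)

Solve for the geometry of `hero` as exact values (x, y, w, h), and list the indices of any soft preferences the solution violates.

1. hero.x = 134  [sidebar.left = hero.left]
2. hero.w = 193  [sidebar.w = hero.w]
3. hero.y = 91  [hero.top = sidebar.bottom + 14]
4. hero.h = 71  [search.top = hero.bottom + 14]

hero = (x=134, y=91, w=193, h=71)
violated soft preferences: 17, 18, 20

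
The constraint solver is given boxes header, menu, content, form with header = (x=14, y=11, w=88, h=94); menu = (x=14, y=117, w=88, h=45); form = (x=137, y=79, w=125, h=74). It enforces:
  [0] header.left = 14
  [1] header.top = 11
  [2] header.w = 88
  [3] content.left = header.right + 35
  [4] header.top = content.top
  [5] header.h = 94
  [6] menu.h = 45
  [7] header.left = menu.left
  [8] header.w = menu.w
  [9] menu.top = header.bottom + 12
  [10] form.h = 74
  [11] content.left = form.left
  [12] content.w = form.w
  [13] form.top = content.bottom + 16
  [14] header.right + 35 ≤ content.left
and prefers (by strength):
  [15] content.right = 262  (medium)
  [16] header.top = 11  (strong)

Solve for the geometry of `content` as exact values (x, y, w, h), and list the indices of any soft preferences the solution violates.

content = (x=137, y=11, w=125, h=52)
violated soft preferences: none

1. content.x = 137  [content.left = header.right + 35]
2. content.y = 11  [header.top = content.top]
3. content.w = 125  [content.w = form.w]
4. content.h = 52  [form.top = content.bottom + 16]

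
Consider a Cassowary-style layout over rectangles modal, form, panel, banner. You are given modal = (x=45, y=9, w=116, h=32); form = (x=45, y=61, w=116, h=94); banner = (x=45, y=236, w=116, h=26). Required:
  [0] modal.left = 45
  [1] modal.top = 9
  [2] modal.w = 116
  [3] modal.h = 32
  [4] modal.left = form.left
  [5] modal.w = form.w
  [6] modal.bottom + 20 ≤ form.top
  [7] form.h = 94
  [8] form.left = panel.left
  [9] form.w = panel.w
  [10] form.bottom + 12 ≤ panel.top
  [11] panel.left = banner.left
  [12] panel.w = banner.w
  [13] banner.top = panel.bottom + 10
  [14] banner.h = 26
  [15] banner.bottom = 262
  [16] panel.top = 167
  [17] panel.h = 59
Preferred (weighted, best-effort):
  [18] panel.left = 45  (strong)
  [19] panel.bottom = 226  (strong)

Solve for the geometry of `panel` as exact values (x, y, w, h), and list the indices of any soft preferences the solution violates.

1. panel.x = 45  [form.left = panel.left]
2. panel.w = 116  [form.w = panel.w]
3. panel.y = 167  [panel.top = 167]
4. panel.h = 59  [panel.h = 59]

panel = (x=45, y=167, w=116, h=59)
violated soft preferences: none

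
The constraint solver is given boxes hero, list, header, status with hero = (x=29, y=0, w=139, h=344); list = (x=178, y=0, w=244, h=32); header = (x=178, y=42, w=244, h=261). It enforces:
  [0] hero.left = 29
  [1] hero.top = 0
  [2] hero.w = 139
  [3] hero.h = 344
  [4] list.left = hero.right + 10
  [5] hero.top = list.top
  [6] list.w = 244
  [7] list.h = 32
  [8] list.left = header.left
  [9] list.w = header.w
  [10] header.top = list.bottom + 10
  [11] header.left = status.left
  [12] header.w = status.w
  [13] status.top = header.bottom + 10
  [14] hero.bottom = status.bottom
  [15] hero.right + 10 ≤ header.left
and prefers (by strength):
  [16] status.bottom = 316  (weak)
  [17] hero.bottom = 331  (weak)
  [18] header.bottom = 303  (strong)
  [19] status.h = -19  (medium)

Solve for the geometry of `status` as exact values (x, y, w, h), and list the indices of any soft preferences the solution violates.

1. status.x = 178  [header.left = status.left]
2. status.w = 244  [header.w = status.w]
3. status.y = 313  [status.top = header.bottom + 10]
4. status.h = 31  [hero.bottom = status.bottom]

status = (x=178, y=313, w=244, h=31)
violated soft preferences: 16, 17, 19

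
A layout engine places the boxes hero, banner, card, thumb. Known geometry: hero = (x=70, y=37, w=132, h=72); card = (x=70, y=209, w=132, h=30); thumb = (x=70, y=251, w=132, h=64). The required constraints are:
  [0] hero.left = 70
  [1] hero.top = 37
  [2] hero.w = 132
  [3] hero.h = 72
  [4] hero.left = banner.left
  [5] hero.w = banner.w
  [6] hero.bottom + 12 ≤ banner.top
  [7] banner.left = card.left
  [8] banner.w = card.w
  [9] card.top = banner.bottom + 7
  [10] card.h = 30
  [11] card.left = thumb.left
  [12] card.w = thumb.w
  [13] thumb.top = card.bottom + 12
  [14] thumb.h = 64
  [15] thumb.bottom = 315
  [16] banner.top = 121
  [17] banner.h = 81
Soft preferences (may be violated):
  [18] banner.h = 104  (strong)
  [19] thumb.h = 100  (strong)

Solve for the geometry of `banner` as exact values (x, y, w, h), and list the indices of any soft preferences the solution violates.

1. banner.x = 70  [hero.left = banner.left]
2. banner.w = 132  [hero.w = banner.w]
3. banner.y = 121  [banner.top = 121]
4. banner.h = 81  [banner.h = 81]

banner = (x=70, y=121, w=132, h=81)
violated soft preferences: 18, 19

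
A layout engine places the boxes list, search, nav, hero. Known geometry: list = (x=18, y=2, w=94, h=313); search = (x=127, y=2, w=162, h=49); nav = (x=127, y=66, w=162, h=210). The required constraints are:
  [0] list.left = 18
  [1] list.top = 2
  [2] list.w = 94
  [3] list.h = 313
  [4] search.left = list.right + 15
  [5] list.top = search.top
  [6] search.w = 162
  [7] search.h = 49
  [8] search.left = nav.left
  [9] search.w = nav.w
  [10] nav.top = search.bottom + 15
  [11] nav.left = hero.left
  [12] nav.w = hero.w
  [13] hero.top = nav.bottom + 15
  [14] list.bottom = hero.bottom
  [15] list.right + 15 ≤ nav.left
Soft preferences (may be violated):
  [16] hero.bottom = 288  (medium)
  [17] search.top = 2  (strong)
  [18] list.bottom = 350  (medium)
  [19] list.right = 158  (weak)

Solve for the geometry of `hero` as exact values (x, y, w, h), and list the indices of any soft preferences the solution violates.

1. hero.x = 127  [nav.left = hero.left]
2. hero.w = 162  [nav.w = hero.w]
3. hero.y = 291  [hero.top = nav.bottom + 15]
4. hero.h = 24  [list.bottom = hero.bottom]

hero = (x=127, y=291, w=162, h=24)
violated soft preferences: 16, 18, 19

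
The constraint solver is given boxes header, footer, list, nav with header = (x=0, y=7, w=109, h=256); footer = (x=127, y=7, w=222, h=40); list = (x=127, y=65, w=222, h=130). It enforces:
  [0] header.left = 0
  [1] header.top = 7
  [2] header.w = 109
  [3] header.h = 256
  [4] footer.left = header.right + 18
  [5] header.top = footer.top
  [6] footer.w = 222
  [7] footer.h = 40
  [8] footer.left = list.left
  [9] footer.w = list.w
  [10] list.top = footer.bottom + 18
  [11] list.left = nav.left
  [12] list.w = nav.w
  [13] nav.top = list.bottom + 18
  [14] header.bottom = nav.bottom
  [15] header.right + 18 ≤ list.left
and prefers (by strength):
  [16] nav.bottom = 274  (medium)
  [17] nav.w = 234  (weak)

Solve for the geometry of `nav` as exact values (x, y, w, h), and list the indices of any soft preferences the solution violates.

nav = (x=127, y=213, w=222, h=50)
violated soft preferences: 16, 17

1. nav.x = 127  [list.left = nav.left]
2. nav.w = 222  [list.w = nav.w]
3. nav.y = 213  [nav.top = list.bottom + 18]
4. nav.h = 50  [header.bottom = nav.bottom]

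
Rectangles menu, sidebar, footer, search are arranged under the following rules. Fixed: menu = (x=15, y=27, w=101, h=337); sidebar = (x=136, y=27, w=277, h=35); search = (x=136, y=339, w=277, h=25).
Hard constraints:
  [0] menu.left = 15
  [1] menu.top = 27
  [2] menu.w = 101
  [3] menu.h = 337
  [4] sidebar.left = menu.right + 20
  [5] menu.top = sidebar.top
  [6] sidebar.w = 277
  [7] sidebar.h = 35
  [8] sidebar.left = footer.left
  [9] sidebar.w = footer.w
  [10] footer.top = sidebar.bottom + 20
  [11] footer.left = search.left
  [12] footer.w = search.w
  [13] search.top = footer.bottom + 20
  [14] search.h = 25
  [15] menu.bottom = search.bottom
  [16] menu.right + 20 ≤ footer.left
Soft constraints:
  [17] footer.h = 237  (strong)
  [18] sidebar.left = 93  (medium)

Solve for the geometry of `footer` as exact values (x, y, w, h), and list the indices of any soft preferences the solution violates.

1. footer.x = 136  [sidebar.left = footer.left]
2. footer.w = 277  [sidebar.w = footer.w]
3. footer.y = 82  [footer.top = sidebar.bottom + 20]
4. footer.h = 237  [search.top = footer.bottom + 20]

footer = (x=136, y=82, w=277, h=237)
violated soft preferences: 18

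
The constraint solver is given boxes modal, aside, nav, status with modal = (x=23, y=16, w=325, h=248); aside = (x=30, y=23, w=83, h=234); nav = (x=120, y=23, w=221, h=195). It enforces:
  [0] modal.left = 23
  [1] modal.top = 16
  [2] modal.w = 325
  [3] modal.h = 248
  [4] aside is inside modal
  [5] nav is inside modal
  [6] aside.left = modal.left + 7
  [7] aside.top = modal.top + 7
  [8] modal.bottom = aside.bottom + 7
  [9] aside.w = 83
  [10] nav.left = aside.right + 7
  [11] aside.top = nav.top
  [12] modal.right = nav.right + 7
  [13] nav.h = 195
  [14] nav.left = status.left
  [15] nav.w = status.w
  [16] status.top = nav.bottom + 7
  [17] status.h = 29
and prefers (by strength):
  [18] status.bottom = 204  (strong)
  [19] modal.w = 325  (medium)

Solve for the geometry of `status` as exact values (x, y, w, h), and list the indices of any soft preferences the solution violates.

status = (x=120, y=225, w=221, h=29)
violated soft preferences: 18

1. status.x = 120  [nav.left = status.left]
2. status.w = 221  [nav.w = status.w]
3. status.y = 225  [status.top = nav.bottom + 7]
4. status.h = 29  [status.h = 29]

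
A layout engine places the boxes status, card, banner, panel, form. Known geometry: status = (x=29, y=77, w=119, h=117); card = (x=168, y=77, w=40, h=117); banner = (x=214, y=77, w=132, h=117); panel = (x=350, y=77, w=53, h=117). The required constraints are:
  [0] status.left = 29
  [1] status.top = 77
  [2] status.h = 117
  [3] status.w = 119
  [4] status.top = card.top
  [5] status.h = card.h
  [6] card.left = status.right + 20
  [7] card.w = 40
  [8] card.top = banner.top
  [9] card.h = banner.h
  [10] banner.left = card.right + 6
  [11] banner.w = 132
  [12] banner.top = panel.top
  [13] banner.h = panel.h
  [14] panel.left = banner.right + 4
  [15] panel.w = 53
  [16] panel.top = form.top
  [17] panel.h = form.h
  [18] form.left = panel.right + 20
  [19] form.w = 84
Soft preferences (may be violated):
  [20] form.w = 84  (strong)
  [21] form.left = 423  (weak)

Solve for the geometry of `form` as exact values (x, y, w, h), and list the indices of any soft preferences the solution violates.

form = (x=423, y=77, w=84, h=117)
violated soft preferences: none

1. form.y = 77  [panel.top = form.top]
2. form.h = 117  [panel.h = form.h]
3. form.x = 423  [form.left = panel.right + 20]
4. form.w = 84  [form.w = 84]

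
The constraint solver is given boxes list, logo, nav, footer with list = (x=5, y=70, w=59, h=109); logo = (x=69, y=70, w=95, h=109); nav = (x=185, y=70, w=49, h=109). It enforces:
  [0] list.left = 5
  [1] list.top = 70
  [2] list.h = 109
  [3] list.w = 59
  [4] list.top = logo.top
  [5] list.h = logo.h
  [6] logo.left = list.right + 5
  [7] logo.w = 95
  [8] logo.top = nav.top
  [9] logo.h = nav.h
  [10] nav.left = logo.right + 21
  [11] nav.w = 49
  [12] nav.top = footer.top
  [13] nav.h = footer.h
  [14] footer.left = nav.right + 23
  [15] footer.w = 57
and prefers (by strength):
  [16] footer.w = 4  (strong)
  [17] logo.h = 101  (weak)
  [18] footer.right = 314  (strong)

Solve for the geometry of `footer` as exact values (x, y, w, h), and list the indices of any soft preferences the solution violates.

1. footer.y = 70  [nav.top = footer.top]
2. footer.h = 109  [nav.h = footer.h]
3. footer.x = 257  [footer.left = nav.right + 23]
4. footer.w = 57  [footer.w = 57]

footer = (x=257, y=70, w=57, h=109)
violated soft preferences: 16, 17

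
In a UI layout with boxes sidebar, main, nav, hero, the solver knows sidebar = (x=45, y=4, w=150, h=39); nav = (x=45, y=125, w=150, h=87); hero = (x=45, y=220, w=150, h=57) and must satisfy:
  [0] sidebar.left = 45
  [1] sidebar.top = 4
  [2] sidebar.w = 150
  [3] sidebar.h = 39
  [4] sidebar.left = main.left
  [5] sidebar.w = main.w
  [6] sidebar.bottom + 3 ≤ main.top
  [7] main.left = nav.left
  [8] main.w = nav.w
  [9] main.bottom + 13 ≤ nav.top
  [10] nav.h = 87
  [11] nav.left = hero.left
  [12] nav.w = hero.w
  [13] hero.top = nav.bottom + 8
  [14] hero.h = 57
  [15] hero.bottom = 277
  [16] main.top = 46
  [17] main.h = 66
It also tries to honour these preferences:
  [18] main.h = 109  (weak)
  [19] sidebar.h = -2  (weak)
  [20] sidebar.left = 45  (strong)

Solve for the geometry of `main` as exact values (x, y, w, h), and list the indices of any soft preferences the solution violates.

1. main.x = 45  [sidebar.left = main.left]
2. main.w = 150  [sidebar.w = main.w]
3. main.y = 46  [main.top = 46]
4. main.h = 66  [main.h = 66]

main = (x=45, y=46, w=150, h=66)
violated soft preferences: 18, 19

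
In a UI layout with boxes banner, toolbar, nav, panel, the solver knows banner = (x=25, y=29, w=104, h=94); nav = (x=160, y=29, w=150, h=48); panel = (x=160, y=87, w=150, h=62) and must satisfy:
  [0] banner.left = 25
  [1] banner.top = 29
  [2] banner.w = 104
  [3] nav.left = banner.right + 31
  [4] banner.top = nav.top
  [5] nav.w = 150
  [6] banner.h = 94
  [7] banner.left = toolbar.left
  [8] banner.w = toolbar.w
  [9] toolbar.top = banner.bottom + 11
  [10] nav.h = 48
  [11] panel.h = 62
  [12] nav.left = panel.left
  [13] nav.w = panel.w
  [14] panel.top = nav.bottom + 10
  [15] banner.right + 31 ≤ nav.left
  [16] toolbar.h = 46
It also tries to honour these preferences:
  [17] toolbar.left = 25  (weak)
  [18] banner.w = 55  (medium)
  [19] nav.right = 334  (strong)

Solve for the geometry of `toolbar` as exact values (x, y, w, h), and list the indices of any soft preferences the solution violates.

toolbar = (x=25, y=134, w=104, h=46)
violated soft preferences: 18, 19

1. toolbar.x = 25  [banner.left = toolbar.left]
2. toolbar.w = 104  [banner.w = toolbar.w]
3. toolbar.y = 134  [toolbar.top = banner.bottom + 11]
4. toolbar.h = 46  [toolbar.h = 46]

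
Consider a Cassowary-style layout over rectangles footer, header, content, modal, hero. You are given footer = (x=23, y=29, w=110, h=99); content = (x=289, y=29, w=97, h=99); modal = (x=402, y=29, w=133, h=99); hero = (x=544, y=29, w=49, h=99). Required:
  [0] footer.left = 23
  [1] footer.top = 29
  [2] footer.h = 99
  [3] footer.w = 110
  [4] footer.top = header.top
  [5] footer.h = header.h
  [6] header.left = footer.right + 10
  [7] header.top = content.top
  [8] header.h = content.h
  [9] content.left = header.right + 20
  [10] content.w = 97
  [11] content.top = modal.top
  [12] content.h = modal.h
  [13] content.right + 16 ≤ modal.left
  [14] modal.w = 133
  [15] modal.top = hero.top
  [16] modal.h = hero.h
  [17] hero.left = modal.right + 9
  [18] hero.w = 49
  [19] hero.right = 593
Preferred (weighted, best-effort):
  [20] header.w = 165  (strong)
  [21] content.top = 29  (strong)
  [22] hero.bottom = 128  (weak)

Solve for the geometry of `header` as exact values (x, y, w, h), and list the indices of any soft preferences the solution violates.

1. header.y = 29  [footer.top = header.top]
2. header.h = 99  [footer.h = header.h]
3. header.x = 143  [header.left = footer.right + 10]
4. header.w = 126  [content.left = header.right + 20]

header = (x=143, y=29, w=126, h=99)
violated soft preferences: 20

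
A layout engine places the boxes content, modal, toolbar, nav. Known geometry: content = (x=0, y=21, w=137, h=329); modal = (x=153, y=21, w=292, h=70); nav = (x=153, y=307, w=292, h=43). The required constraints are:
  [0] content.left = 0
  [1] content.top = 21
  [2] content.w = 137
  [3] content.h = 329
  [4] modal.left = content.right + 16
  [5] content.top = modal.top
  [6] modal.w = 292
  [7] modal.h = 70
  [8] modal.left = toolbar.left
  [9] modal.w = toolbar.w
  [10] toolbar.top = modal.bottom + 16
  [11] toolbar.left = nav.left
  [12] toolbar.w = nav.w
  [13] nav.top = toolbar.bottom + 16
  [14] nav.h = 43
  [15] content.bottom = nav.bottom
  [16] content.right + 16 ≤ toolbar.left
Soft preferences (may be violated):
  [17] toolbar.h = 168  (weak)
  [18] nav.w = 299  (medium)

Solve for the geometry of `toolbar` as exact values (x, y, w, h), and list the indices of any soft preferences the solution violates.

1. toolbar.x = 153  [modal.left = toolbar.left]
2. toolbar.w = 292  [modal.w = toolbar.w]
3. toolbar.y = 107  [toolbar.top = modal.bottom + 16]
4. toolbar.h = 184  [nav.top = toolbar.bottom + 16]

toolbar = (x=153, y=107, w=292, h=184)
violated soft preferences: 17, 18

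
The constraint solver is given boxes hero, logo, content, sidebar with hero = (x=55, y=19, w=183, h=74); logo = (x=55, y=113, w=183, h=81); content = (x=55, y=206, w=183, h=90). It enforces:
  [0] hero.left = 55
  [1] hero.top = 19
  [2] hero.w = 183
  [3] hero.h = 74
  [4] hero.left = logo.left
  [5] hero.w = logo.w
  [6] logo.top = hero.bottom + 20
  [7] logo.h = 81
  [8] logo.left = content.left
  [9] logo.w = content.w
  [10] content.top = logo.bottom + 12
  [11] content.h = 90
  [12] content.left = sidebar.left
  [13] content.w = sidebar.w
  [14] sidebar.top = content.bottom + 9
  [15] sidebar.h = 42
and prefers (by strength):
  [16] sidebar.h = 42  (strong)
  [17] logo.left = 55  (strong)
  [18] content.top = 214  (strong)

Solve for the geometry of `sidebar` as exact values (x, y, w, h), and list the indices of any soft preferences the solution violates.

1. sidebar.x = 55  [content.left = sidebar.left]
2. sidebar.w = 183  [content.w = sidebar.w]
3. sidebar.y = 305  [sidebar.top = content.bottom + 9]
4. sidebar.h = 42  [sidebar.h = 42]

sidebar = (x=55, y=305, w=183, h=42)
violated soft preferences: 18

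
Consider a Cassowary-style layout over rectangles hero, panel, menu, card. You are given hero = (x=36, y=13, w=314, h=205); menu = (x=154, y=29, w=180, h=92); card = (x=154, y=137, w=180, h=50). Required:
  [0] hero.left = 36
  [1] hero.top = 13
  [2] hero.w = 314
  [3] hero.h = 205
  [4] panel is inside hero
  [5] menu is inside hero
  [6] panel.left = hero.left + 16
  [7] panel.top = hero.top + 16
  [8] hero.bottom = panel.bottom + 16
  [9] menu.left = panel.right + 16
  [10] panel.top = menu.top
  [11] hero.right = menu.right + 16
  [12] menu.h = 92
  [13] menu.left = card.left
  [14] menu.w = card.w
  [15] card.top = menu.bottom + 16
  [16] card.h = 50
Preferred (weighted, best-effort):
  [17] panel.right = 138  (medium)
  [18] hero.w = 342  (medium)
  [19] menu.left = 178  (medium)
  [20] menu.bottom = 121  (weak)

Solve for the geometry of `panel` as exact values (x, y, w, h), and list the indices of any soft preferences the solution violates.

panel = (x=52, y=29, w=86, h=173)
violated soft preferences: 18, 19

1. panel.x = 52  [panel.left = hero.left + 16]
2. panel.y = 29  [panel.top = hero.top + 16]
3. panel.h = 173  [hero.bottom = panel.bottom + 16]
4. panel.w = 86  [menu.left = panel.right + 16]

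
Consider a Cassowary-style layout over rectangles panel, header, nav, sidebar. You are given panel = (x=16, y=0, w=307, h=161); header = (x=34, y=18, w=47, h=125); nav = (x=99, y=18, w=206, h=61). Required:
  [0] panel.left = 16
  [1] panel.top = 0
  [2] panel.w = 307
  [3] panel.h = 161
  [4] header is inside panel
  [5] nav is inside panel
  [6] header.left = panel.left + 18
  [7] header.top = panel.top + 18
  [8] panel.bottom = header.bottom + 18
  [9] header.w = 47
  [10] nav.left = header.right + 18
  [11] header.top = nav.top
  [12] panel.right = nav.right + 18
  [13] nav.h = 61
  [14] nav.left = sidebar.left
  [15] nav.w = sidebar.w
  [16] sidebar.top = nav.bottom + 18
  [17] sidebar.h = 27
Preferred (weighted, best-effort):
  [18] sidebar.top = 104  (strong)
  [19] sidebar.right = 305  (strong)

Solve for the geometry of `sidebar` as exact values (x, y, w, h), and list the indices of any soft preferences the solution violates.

1. sidebar.x = 99  [nav.left = sidebar.left]
2. sidebar.w = 206  [nav.w = sidebar.w]
3. sidebar.y = 97  [sidebar.top = nav.bottom + 18]
4. sidebar.h = 27  [sidebar.h = 27]

sidebar = (x=99, y=97, w=206, h=27)
violated soft preferences: 18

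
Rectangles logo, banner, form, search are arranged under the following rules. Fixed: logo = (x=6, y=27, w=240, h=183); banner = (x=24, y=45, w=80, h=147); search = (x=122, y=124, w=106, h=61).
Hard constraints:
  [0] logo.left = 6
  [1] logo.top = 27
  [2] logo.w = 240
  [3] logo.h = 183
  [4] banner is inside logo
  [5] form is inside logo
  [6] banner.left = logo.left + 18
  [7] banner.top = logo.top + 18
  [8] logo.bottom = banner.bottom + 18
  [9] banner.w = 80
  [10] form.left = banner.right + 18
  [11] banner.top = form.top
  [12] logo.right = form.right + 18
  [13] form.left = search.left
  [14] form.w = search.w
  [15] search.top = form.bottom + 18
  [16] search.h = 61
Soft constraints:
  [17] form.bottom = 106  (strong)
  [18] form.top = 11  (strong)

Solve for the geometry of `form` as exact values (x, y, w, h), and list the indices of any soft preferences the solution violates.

form = (x=122, y=45, w=106, h=61)
violated soft preferences: 18

1. form.x = 122  [form.left = banner.right + 18]
2. form.y = 45  [banner.top = form.top]
3. form.w = 106  [logo.right = form.right + 18]
4. form.h = 61  [search.top = form.bottom + 18]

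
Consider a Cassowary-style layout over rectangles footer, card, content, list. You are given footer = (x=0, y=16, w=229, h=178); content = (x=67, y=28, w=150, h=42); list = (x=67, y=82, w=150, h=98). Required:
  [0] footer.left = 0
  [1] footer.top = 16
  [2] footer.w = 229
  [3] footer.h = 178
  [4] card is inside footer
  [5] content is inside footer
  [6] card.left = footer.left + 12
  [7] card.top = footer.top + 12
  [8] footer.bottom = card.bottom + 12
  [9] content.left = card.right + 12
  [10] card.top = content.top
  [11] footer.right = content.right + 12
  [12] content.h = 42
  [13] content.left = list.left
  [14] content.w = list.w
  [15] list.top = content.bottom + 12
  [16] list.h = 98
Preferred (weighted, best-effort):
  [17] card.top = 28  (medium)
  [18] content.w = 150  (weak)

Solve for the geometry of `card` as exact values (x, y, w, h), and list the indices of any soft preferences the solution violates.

card = (x=12, y=28, w=43, h=154)
violated soft preferences: none

1. card.x = 12  [card.left = footer.left + 12]
2. card.y = 28  [card.top = footer.top + 12]
3. card.h = 154  [footer.bottom = card.bottom + 12]
4. card.w = 43  [content.left = card.right + 12]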